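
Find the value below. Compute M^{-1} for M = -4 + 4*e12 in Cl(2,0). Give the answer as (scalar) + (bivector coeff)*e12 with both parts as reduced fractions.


M = -4 + 4*e12, where e12^2 = -1.
Since M commutes with its reverse ~M = a - b*e12, M * ~M = a^2 - b^2*e12^2 = a^2 + b^2.
So M^{-1} = ~M / (a^2 + b^2) = (a - b*e12)/(a^2 + b^2).
a^2 + b^2 = 16 + 16 = 32
Scalar part = -4/32 = -1/8
Bivector coeff = -4/32 = -1/8
M^{-1} = -1/8 - 1/8*e12


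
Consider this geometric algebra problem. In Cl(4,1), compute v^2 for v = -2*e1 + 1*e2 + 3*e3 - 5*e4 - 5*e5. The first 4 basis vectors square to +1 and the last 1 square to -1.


v^2 = sum of c_i^2 * e_i^2
Positive signature terms (e_i^2 = +1): (-2)^2 + 1^2 + 3^2 + (-5)^2 = 39
Negative signature terms (e_j^2 = -1): (-5)^2 = 25
v^2 = 39 - 25 = 14


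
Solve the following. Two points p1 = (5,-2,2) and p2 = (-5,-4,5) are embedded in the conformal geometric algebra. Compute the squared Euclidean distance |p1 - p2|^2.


p1 - p2 = (10, 2, -3)
|p1 - p2|^2 = 10^2 + 2^2 + (-3)^2
= 100 + 4 + 9
= 113


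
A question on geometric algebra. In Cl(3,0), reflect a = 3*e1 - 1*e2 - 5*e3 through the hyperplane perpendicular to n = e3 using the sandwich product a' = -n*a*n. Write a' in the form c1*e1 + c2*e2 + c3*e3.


Reflection formula: a' = -n*a*n, with n = e3 (unit vector, n^2 = 1).
For reflection through hyperplane perp to e3:
The component along e3 flips sign, others stay.
a = (3, -1, -5)
a' = (3, -1, 5)
a' = 3*e1 - 1*e2 + 5*e3


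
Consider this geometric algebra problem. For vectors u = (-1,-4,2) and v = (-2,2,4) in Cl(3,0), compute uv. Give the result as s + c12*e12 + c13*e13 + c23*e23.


In Cl(3,0): e_i^2 = 1, e_ie_j = -e_je_i for i != j.
Scalar part = u . v = (-1)*(-2) + (-4)*2 + 2*4
= 2 + (-8) + 8 = 2
e12 coeff = (-1)*2 - (-4)*(-2) = -2 - 8 = -10
e13 coeff = (-1)*4 - 2*(-2) = -4 - (-4) = 0
e23 coeff = (-4)*4 - 2*2 = -16 - 4 = -20
uv = 2 - 10*e12 + 0*e13 - 20*e23


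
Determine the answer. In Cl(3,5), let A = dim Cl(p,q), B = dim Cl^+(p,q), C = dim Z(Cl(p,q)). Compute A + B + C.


n = 3 + 5 = 8
Total dim = 2^8 = 256
Even subalgebra dim = 2^7 = 128
n is even, so center dim = 1
Sum = 256 + 128 + 1 = 385


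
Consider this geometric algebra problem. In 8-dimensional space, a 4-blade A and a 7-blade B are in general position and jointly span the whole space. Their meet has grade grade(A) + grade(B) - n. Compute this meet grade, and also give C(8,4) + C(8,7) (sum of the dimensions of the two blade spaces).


Meet grade = grade(A) + grade(B) - n
= 4 + 7 - 8 = 3
C(8,4) = 70
C(8,7) = 8
dim_A + dim_B = 70 + 8 = 78


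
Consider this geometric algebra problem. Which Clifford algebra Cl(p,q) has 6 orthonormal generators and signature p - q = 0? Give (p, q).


We need p + q = 6 and p - q = 0.
Adding: 2p = 6 + 0 = 6, so p = 3.
Then q = 6 - 3 = 3.
(p, q) = (3, 3)


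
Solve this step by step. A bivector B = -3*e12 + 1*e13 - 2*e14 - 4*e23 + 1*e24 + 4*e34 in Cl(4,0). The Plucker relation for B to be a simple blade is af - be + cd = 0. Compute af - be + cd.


Plucker relation: af - be + cd
a*f = (-3)*4 = -12
b*e = 1*1 = 1
c*d = (-2)*(-4) = 8
af - be + cd = -12 - 1 + 8
= -5


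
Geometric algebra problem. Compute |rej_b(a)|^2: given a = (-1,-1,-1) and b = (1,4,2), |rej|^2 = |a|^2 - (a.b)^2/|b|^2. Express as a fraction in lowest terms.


|a|^2 = (-1)^2 + (-1)^2 + (-1)^2 = 3
|b|^2 = 1^2 + 4^2 + 2^2 = 21
a . b = (-1)*1 + (-1)*4 + (-1)*2 = -7
(a.b)^2 = (-7)^2 = 49
|rej|^2 = 3 - 49/21
= (63 - 49)/21
= 14/21
In lowest terms: 2/3


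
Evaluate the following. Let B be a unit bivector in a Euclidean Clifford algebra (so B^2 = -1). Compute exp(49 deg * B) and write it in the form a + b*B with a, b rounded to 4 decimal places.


For a unit bivector B with B^2 = -1, the exponential series gives
e^(theta*B) = cos(theta) + sin(theta)*B (the GA analogue of Euler's formula).
theta = 49 degrees = 0.855211 rad
cos(49 deg) = 0.6561
sin(49 deg) = 0.7547
exp(theta*B) = 0.6561 + 0.7547*B


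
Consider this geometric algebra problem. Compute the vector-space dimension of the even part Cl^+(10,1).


Even subalgebra dimension = 2^(n-1)
n = 10 + 1 = 11
2^(11 - 1) = 2^10 = 1024
Verification: sum of C(11,k) for even k = 1 + 55 + 330 + 462 + 165 + 11 = 1024
Result = 1024


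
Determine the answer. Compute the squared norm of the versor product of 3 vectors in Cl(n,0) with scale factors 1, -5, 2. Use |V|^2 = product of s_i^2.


Each vector v_i has |v_i|^2 = s_i^2
Squared scales: 1^2 = 1, (-5)^2 = 25, 2^2 = 4
|V|^2 = 1 * 25 * 4
= 100


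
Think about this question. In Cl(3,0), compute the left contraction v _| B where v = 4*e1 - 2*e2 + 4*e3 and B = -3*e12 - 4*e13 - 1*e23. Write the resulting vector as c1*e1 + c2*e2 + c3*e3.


Left contraction v _| B = <vB>_1 (grade-1 part of the geometric product vB).
Using e1_|e12 = e2, e2_|e12 = -e1, e1_|e13 = e3, e3_|e13 = -e1, e2_|e23 = e3, e3_|e23 = -e2:
e1 coeff: -v2*b12 - v3*b13 = -(-2)*(-3) - (4)*(-4) = 10
e2 coeff: v1*b12 - v3*b23 = (4)*(-3) - (4)*(-1) = -8
e3 coeff: v1*b13 + v2*b23 = (4)*(-4) + (-2)*(-1) = -14
v _| B = 10*e1 - 8*e2 - 14*e3


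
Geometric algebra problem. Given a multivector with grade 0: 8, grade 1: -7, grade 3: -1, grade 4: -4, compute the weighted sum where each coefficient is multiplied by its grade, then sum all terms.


Grade-weighted sum = sum of grade_k * coefficient_k
0*8 = 0
1*(-7) = -7
3*(-1) = -3
4*(-4) = -16
Total = 0 + (-7) + (-3) + (-16) = -26


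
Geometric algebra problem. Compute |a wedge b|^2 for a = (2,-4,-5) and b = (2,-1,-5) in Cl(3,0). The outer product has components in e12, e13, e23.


a wedge b = (a1*b2 - a2*b1)*e12 + (a1*b3 - a3*b1)*e13 + (a2*b3 - a3*b2)*e23
e12 coeff: 2*(-1) - (-4)*2 = -2 - (-8) = 6
e13 coeff: 2*(-5) - (-5)*2 = -10 - (-10) = 0
e23 coeff: (-4)*(-5) - (-5)*(-1) = 20 - 5 = 15
|a wedge b|^2 = 6^2 + 0^2 + 15^2
= 36 + 0 + 225
= 261


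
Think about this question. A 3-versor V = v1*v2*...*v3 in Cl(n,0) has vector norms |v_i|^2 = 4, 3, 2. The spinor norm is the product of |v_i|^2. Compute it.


Spinor norm N(V) = |v1|^2 * |v2|^2 * ... * |v3|^2
= 4 * 3 * 2
Running product: 4, 12, 24
N(V) = 24


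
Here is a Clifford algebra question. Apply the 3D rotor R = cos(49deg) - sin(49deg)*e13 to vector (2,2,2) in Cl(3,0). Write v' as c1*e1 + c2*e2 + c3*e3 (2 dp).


Rotor R = cos(49deg) - sin(49deg)*e13
Rotation angle theta = 2 * 49 = 98 degrees in the e13 plane (e1 -> e3).
The component perpendicular to the plane (e2) is invariant: v'_2 = v2 = 2.00
cos(98deg) = -0.1392, sin(98deg) = 0.9903
v'_1 = v1*cos(theta) - v3*sin(theta) = 2*(-0.1392) - 2*0.9903 = -2.26
v'_3 = v1*sin(theta) + v3*cos(theta) = 2*0.9903 + 2*(-0.1392) = 1.70
v' = -2.26*e1 + 2.00*e2 + 1.70*e3


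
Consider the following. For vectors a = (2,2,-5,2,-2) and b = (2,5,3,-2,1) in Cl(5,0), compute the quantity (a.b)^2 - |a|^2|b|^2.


a . b = 2*2 + 2*5 + (-5)*3 + 2*(-2) + (-2)*1
= 4 + 10 + (-15) + (-4) + (-2) = -7
|a|^2 = 2^2 + 2^2 + (-5)^2 + 2^2 + (-2)^2 = 41
|b|^2 = 2^2 + 5^2 + 3^2 + (-2)^2 + 1^2 = 43
(a.b)^2 = (-7)^2 = 49
|a|^2 * |b|^2 = 41 * 43 = 1763
Result = 49 - 1763 = -1714


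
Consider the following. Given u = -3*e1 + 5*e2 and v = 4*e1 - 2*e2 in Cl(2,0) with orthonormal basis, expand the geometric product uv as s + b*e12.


Expand: (-3*e1 + 5*e2)(4*e1 - 2*e2)
= (-3)*4*e1e1 + (-3)*(-2)*e1e2 + 5*4*e2e1 + 5*(-2)*e2e2
Using e1^2 = e2^2 = 1, e2e1 = -e1e2:
Scalar part s = (-3)*4 + 5*(-2) = -12 + (-10) = -22
Bivector part b = (-3)*(-2) - 5*4 = 6 - 20 = -14
uv = -22 - 14*e12


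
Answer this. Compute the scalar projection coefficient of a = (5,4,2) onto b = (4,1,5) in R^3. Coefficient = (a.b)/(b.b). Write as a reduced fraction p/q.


Projection coefficient = (a . b) / (b . b)
a . b = 5*4 + 4*1 + 2*5
= 20 + 4 + 10 = 34
b . b = 4^2 + 1^2 + 5^2
= 16 + 1 + 25 = 42
Coefficient = 34/42
In lowest terms: 17/21


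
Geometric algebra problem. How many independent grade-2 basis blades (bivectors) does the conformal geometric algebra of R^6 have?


The conformal model of R^6 uses Cl(7,1) with m = 6 + 2 = 8 generators.
Number of grade-2 blades = C(m, 2) = C(8, 2)
= 8*7/2 = 28


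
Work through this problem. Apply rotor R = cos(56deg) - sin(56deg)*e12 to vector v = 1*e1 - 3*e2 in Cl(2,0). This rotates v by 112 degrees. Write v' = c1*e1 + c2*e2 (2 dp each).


Rotor R = cos(56deg) - sin(56deg)*e12
Rotation angle theta = 2 * 56 = 112 degrees
v' = R*v*~R rotates v by theta.
cos(112deg) = -0.3746, sin(112deg) = 0.9272
v'_1 = 1*cos(112deg) - (-3)*sin(112deg)
= 1*(-0.3746) - (-3)*0.9272
= 2.41
v'_2 = 1*sin(112deg) + (-3)*cos(112deg)
= 1*0.9272 + (-3)*(-0.3746)
= 2.05
v' = 2.41*e1 + 2.05*e2


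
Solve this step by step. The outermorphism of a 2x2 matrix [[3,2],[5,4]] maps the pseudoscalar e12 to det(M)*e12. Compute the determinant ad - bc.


The outermorphism of a linear map f sends e1^e2 to f(e1)^f(e2).
f(e1) = 3*e1 + 5*e2
f(e2) = 2*e1 + 4*e2
f(e1) ^ f(e2) = (3*e1 + 5*e2) ^ (2*e1 + 4*e2)
= 3*4*e12 + 5*2*e21
= (12 - 10)*e12
= 2*e12
Coefficient = 2


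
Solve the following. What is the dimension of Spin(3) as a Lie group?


Spin(n) double-covers SO(n); both have Lie algebra so(n) of dimension n(n-1)/2.
n = 3
n(n-1) = 3 * 2 = 6
dim Spin(3) = 6/2 = 3


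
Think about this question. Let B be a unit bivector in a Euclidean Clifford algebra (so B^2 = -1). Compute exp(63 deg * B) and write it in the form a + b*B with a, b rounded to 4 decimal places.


For a unit bivector B with B^2 = -1, the exponential series gives
e^(theta*B) = cos(theta) + sin(theta)*B (the GA analogue of Euler's formula).
theta = 63 degrees = 1.099557 rad
cos(63 deg) = 0.4540
sin(63 deg) = 0.8910
exp(theta*B) = 0.4540 + 0.8910*B


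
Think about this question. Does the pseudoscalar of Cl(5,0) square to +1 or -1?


The pseudoscalar I = e1...e_n (product of all n generators) of Cl(p,q) satisfies I^2 = (-1)^(q + n(n-1)/2).
p = 5, q = 0, n = p + q = 5
n(n-1)/2 = 5 * 4 / 2 = 10
Exponent = q + n(n-1)/2 = 0 + 10 = 10
I^2 = (-1)^10 = +1


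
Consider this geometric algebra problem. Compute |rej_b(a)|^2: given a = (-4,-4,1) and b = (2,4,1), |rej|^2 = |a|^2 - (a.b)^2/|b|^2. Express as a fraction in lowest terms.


|a|^2 = (-4)^2 + (-4)^2 + 1^2 = 33
|b|^2 = 2^2 + 4^2 + 1^2 = 21
a . b = (-4)*2 + (-4)*4 + 1*1 = -23
(a.b)^2 = (-23)^2 = 529
|rej|^2 = 33 - 529/21
= (693 - 529)/21
= 164/21
In lowest terms: 164/21


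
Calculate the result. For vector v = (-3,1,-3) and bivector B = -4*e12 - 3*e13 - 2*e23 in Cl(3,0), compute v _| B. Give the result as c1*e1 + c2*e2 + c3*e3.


Left contraction v _| B = <vB>_1 (grade-1 part of the geometric product vB).
Using e1_|e12 = e2, e2_|e12 = -e1, e1_|e13 = e3, e3_|e13 = -e1, e2_|e23 = e3, e3_|e23 = -e2:
e1 coeff: -v2*b12 - v3*b13 = -(1)*(-4) - (-3)*(-3) = -5
e2 coeff: v1*b12 - v3*b23 = (-3)*(-4) - (-3)*(-2) = 6
e3 coeff: v1*b13 + v2*b23 = (-3)*(-3) + (1)*(-2) = 7
v _| B = -5*e1 + 6*e2 + 7*e3


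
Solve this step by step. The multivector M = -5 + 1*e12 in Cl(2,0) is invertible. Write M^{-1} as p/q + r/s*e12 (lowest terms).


M = -5 + 1*e12, where e12^2 = -1.
Since M commutes with its reverse ~M = a - b*e12, M * ~M = a^2 - b^2*e12^2 = a^2 + b^2.
So M^{-1} = ~M / (a^2 + b^2) = (a - b*e12)/(a^2 + b^2).
a^2 + b^2 = 25 + 1 = 26
Scalar part = -5/26 = -5/26
Bivector coeff = -1/26 = -1/26
M^{-1} = -5/26 - 1/26*e12


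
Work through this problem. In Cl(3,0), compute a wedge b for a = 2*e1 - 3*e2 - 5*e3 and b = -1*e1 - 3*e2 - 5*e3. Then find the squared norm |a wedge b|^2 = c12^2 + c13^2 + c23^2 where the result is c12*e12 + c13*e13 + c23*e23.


a wedge b = (a1*b2 - a2*b1)*e12 + (a1*b3 - a3*b1)*e13 + (a2*b3 - a3*b2)*e23
e12 coeff: 2*(-3) - (-3)*(-1) = -6 - 3 = -9
e13 coeff: 2*(-5) - (-5)*(-1) = -10 - 5 = -15
e23 coeff: (-3)*(-5) - (-5)*(-3) = 15 - 15 = 0
|a wedge b|^2 = (-9)^2 + (-15)^2 + 0^2
= 81 + 225 + 0
= 306


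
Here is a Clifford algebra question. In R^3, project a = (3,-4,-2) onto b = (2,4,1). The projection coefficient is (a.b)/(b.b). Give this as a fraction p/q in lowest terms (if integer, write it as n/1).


Projection coefficient = (a . b) / (b . b)
a . b = 3*2 + (-4)*4 + (-2)*1
= 6 + (-16) + (-2) = -12
b . b = 2^2 + 4^2 + 1^2
= 4 + 16 + 1 = 21
Coefficient = -12/21
In lowest terms: -4/7


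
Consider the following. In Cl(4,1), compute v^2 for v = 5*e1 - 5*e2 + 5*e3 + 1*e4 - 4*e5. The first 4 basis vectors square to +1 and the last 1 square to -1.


v^2 = sum of c_i^2 * e_i^2
Positive signature terms (e_i^2 = +1): 5^2 + (-5)^2 + 5^2 + 1^2 = 76
Negative signature terms (e_j^2 = -1): (-4)^2 = 16
v^2 = 76 - 16 = 60


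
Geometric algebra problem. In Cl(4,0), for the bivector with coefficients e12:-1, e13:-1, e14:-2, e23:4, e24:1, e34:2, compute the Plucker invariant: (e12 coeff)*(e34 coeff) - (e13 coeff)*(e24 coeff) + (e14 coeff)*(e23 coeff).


Plucker relation: af - be + cd
a*f = (-1)*2 = -2
b*e = (-1)*1 = -1
c*d = (-2)*4 = -8
af - be + cd = -2 - (-1) + (-8)
= -9


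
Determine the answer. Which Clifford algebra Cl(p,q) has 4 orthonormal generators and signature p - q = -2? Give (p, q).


We need p + q = 4 and p - q = -2.
Adding: 2p = 4 + (-2) = 2, so p = 1.
Then q = 4 - 1 = 3.
(p, q) = (1, 3)


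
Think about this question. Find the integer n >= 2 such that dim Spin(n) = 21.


dim Spin(n) = dim so(n) = n(n-1)/2.
Solve n(n-1)/2 = 21, i.e. n^2 - n - 42 = 0.
Discriminant = 1 + 8*21 = 169
n = (1 + sqrt(169))/2 = (1 + 13)/2 = 7


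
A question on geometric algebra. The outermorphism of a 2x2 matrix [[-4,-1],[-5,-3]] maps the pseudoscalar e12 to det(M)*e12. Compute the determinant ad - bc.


The outermorphism of a linear map f sends e1^e2 to f(e1)^f(e2).
f(e1) = -4*e1 - 5*e2
f(e2) = -1*e1 - 3*e2
f(e1) ^ f(e2) = (-4*e1 - 5*e2) ^ (-1*e1 - 3*e2)
= (-4)*(-3)*e12 + (-5)*(-1)*e21
= (12 - 5)*e12
= 7*e12
Coefficient = 7


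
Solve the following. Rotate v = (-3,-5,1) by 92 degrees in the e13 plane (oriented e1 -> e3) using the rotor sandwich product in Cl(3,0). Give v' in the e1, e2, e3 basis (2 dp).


Rotor R = cos(46deg) - sin(46deg)*e13
Rotation angle theta = 2 * 46 = 92 degrees in the e13 plane (e1 -> e3).
The component perpendicular to the plane (e2) is invariant: v'_2 = v2 = -5.00
cos(92deg) = -0.0349, sin(92deg) = 0.9994
v'_1 = v1*cos(theta) - v3*sin(theta) = -3*(-0.0349) - 1*0.9994 = -0.89
v'_3 = v1*sin(theta) + v3*cos(theta) = -3*0.9994 + 1*(-0.0349) = -3.03
v' = -0.89*e1 - 5.00*e2 - 3.03*e3


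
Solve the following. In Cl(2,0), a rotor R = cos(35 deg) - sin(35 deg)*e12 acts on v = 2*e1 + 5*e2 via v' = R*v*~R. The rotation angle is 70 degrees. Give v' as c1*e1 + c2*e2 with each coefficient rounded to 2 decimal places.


Rotor R = cos(35deg) - sin(35deg)*e12
Rotation angle theta = 2 * 35 = 70 degrees
v' = R*v*~R rotates v by theta.
cos(70deg) = 0.3420, sin(70deg) = 0.9397
v'_1 = 2*cos(70deg) - 5*sin(70deg)
= 2*0.3420 - 5*0.9397
= -4.01
v'_2 = 2*sin(70deg) + 5*cos(70deg)
= 2*0.9397 + 5*0.3420
= 3.59
v' = -4.01*e1 + 3.59*e2


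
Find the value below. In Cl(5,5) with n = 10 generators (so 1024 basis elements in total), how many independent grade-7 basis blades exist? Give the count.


Number of grade-k basis blades in Cl(p,q) with n = p + q is C(n, k).
n = 5 + 5 = 10
C(10, 7) = 10! / (7! * 3!)
= 3628800 / (5040 * 6)
= 120


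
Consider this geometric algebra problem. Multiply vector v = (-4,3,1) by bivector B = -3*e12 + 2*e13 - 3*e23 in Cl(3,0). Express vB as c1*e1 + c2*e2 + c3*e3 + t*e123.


vB has grade-1 (vector) and grade-3 (trivector) parts: vB = (v _| B) + (v ^ B).
Vector part <vB>_1:
  e1: -v2*b12 - v3*b13 = -(3)*(-3) - (1)*(2) = 7
  e2: v1*b12 - v3*b23 = (-4)*(-3) - (1)*(-3) = 15
  e3: v1*b13 + v2*b23 = (-4)*(2) + (3)*(-3) = -17
Trivector part <vB>_3:
  e123: v1*b23 - v2*b13 + v3*b12 = (-4)*(-3) - (3)*(2) + (1)*(-3) = 3
vB = 7*e1 + 15*e2 - 17*e3 + 3*e123


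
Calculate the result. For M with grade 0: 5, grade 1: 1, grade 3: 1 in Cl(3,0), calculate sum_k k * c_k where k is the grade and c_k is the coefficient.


Grade-weighted sum = sum of grade_k * coefficient_k
0*5 = 0
1*1 = 1
3*1 = 3
Total = 0 + 1 + 3 = 4


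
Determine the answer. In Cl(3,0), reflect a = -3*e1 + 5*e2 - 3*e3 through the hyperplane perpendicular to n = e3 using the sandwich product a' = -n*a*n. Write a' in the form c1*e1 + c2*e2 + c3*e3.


Reflection formula: a' = -n*a*n, with n = e3 (unit vector, n^2 = 1).
For reflection through hyperplane perp to e3:
The component along e3 flips sign, others stay.
a = (-3, 5, -3)
a' = (-3, 5, 3)
a' = -3*e1 + 5*e2 + 3*e3


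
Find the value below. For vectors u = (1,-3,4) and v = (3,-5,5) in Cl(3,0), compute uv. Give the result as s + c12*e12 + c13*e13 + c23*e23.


In Cl(3,0): e_i^2 = 1, e_ie_j = -e_je_i for i != j.
Scalar part = u . v = 1*3 + (-3)*(-5) + 4*5
= 3 + 15 + 20 = 38
e12 coeff = 1*(-5) - (-3)*3 = -5 - (-9) = 4
e13 coeff = 1*5 - 4*3 = 5 - 12 = -7
e23 coeff = (-3)*5 - 4*(-5) = -15 - (-20) = 5
uv = 38 + 4*e12 - 7*e13 + 5*e23


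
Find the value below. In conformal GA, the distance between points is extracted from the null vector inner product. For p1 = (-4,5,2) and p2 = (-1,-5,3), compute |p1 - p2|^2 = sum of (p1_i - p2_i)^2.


p1 - p2 = (-3, 10, -1)
|p1 - p2|^2 = (-3)^2 + 10^2 + (-1)^2
= 9 + 100 + 1
= 110


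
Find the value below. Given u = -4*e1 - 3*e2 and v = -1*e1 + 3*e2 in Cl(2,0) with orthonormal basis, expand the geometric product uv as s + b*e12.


Expand: (-4*e1 - 3*e2)(-1*e1 + 3*e2)
= (-4)*(-1)*e1e1 + (-4)*3*e1e2 + (-3)*(-1)*e2e1 + (-3)*3*e2e2
Using e1^2 = e2^2 = 1, e2e1 = -e1e2:
Scalar part s = (-4)*(-1) + (-3)*3 = 4 + (-9) = -5
Bivector part b = (-4)*3 - (-3)*(-1) = -12 - 3 = -15
uv = -5 - 15*e12


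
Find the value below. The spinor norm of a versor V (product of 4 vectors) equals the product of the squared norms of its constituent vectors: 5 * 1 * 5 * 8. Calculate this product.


Spinor norm N(V) = |v1|^2 * |v2|^2 * ... * |v4|^2
= 5 * 1 * 5 * 8
Running product: 5, 5, 25, 200
N(V) = 200


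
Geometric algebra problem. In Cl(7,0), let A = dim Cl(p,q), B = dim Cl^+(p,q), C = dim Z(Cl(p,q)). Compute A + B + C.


n = 7 + 0 = 7
Total dim = 2^7 = 128
Even subalgebra dim = 2^6 = 64
n is odd, so center dim = 2
Sum = 128 + 64 + 2 = 194


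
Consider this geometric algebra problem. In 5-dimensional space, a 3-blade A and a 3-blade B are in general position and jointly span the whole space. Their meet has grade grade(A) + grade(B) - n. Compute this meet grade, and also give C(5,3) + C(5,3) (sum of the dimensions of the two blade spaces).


Meet grade = grade(A) + grade(B) - n
= 3 + 3 - 5 = 1
C(5,3) = 10
C(5,3) = 10
dim_A + dim_B = 10 + 10 = 20


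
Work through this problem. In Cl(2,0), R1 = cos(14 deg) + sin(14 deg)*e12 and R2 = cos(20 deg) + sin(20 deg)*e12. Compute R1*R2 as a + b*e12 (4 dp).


Same-plane rotors commute and their half-angles add:
R1*R2 = cos(a1 + a2) + sin(a1 + a2)*e12.
a1 + a2 = 14 + 20 = 34 deg
cos(34 deg) = 0.8290
sin(34 deg) = 0.5592
R1*R2 = 0.8290 + 0.5592*e12


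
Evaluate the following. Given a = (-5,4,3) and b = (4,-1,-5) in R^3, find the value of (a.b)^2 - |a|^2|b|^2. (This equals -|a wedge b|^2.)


a . b = (-5)*4 + 4*(-1) + 3*(-5)
= -20 + (-4) + (-15) = -39
|a|^2 = (-5)^2 + 4^2 + 3^2 = 50
|b|^2 = 4^2 + (-1)^2 + (-5)^2 = 42
(a.b)^2 = (-39)^2 = 1521
|a|^2 * |b|^2 = 50 * 42 = 2100
Result = 1521 - 2100 = -579


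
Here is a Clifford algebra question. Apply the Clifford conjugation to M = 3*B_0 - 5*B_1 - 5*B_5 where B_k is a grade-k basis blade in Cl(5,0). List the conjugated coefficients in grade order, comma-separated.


Clifford conjugate sign for grade k: (-1)^(k(k+1)/2)
Grade 0: (-1)^(0*1/2) = (-1)^0 = 1, coeff 3 -> 3
Grade 1: (-1)^(1*2/2) = (-1)^1 = -1, coeff -5 -> 5
Grade 5: (-1)^(5*6/2) = (-1)^15 = -1, coeff -5 -> 5
Conjugated coefficients: 3, 5, 5


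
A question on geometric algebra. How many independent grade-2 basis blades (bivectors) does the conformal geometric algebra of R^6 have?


The conformal model of R^6 uses Cl(7,1) with m = 6 + 2 = 8 generators.
Number of grade-2 blades = C(m, 2) = C(8, 2)
= 8*7/2 = 28


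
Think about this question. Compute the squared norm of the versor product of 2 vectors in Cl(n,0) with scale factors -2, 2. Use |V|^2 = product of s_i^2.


Each vector v_i has |v_i|^2 = s_i^2
Squared scales: (-2)^2 = 4, 2^2 = 4
|V|^2 = 4 * 4
= 16


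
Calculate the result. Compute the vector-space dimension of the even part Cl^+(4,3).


Even subalgebra dimension = 2^(n-1)
n = 4 + 3 = 7
2^(7 - 1) = 2^6 = 64
Verification: sum of C(7,k) for even k = 1 + 21 + 35 + 7 = 64
Result = 64


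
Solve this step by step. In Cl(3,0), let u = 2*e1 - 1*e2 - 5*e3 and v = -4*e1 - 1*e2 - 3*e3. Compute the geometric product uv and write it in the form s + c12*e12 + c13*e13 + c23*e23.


In Cl(3,0): e_i^2 = 1, e_ie_j = -e_je_i for i != j.
Scalar part = u . v = 2*(-4) + (-1)*(-1) + (-5)*(-3)
= -8 + 1 + 15 = 8
e12 coeff = 2*(-1) - (-1)*(-4) = -2 - 4 = -6
e13 coeff = 2*(-3) - (-5)*(-4) = -6 - 20 = -26
e23 coeff = (-1)*(-3) - (-5)*(-1) = 3 - 5 = -2
uv = 8 - 6*e12 - 26*e13 - 2*e23


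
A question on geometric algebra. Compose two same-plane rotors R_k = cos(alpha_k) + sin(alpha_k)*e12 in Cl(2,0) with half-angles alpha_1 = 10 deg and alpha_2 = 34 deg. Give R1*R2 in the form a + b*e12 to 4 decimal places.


Same-plane rotors commute and their half-angles add:
R1*R2 = cos(a1 + a2) + sin(a1 + a2)*e12.
a1 + a2 = 10 + 34 = 44 deg
cos(44 deg) = 0.7193
sin(44 deg) = 0.6947
R1*R2 = 0.7193 + 0.6947*e12


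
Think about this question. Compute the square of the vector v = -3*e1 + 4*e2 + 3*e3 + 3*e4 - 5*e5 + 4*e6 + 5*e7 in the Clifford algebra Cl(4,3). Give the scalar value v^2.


v^2 = sum of c_i^2 * e_i^2
Positive signature terms (e_i^2 = +1): (-3)^2 + 4^2 + 3^2 + 3^2 = 43
Negative signature terms (e_j^2 = -1): (-5)^2 + 4^2 + 5^2 = 66
v^2 = 43 - 66 = -23


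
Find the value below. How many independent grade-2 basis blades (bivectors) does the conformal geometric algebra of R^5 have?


The conformal model of R^5 uses Cl(6,1) with m = 5 + 2 = 7 generators.
Number of grade-2 blades = C(m, 2) = C(7, 2)
= 7*6/2 = 21


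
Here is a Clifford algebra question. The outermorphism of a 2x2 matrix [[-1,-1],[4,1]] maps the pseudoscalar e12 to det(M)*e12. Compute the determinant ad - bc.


The outermorphism of a linear map f sends e1^e2 to f(e1)^f(e2).
f(e1) = -1*e1 + 4*e2
f(e2) = -1*e1 + 1*e2
f(e1) ^ f(e2) = (-1*e1 + 4*e2) ^ (-1*e1 + 1*e2)
= (-1)*1*e12 + 4*(-1)*e21
= (-1 - (-4))*e12
= 3*e12
Coefficient = 3


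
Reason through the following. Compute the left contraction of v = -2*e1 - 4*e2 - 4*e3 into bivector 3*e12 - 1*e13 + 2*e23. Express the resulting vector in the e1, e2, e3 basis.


Left contraction v _| B = <vB>_1 (grade-1 part of the geometric product vB).
Using e1_|e12 = e2, e2_|e12 = -e1, e1_|e13 = e3, e3_|e13 = -e1, e2_|e23 = e3, e3_|e23 = -e2:
e1 coeff: -v2*b12 - v3*b13 = -(-4)*(3) - (-4)*(-1) = 8
e2 coeff: v1*b12 - v3*b23 = (-2)*(3) - (-4)*(2) = 2
e3 coeff: v1*b13 + v2*b23 = (-2)*(-1) + (-4)*(2) = -6
v _| B = 8*e1 + 2*e2 - 6*e3


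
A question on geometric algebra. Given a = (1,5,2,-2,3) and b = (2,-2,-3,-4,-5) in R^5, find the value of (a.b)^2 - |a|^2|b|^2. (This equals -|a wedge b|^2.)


a . b = 1*2 + 5*(-2) + 2*(-3) + (-2)*(-4) + 3*(-5)
= 2 + (-10) + (-6) + 8 + (-15) = -21
|a|^2 = 1^2 + 5^2 + 2^2 + (-2)^2 + 3^2 = 43
|b|^2 = 2^2 + (-2)^2 + (-3)^2 + (-4)^2 + (-5)^2 = 58
(a.b)^2 = (-21)^2 = 441
|a|^2 * |b|^2 = 43 * 58 = 2494
Result = 441 - 2494 = -2053


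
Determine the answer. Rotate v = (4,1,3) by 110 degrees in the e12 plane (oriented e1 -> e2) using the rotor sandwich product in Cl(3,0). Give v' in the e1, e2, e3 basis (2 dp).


Rotor R = cos(55deg) - sin(55deg)*e12
Rotation angle theta = 2 * 55 = 110 degrees in the e12 plane (e1 -> e2).
The component perpendicular to the plane (e3) is invariant: v'_3 = v3 = 3.00
cos(110deg) = -0.3420, sin(110deg) = 0.9397
v'_1 = v1*cos(theta) - v2*sin(theta) = 4*(-0.3420) - 1*0.9397 = -2.31
v'_2 = v1*sin(theta) + v2*cos(theta) = 4*0.9397 + 1*(-0.3420) = 3.42
v' = -2.31*e1 + 3.42*e2 + 3.00*e3


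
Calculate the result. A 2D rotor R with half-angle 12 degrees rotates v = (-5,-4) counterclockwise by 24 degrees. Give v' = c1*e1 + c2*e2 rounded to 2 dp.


Rotor R = cos(12deg) - sin(12deg)*e12
Rotation angle theta = 2 * 12 = 24 degrees
v' = R*v*~R rotates v by theta.
cos(24deg) = 0.9135, sin(24deg) = 0.4067
v'_1 = -5*cos(24deg) - (-4)*sin(24deg)
= -5*0.9135 - (-4)*0.4067
= -2.94
v'_2 = -5*sin(24deg) + (-4)*cos(24deg)
= -5*0.4067 + (-4)*0.9135
= -5.69
v' = -2.94*e1 - 5.69*e2


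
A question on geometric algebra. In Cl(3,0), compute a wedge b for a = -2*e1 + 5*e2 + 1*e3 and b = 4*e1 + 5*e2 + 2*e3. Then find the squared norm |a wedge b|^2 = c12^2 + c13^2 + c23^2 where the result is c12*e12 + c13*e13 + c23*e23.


a wedge b = (a1*b2 - a2*b1)*e12 + (a1*b3 - a3*b1)*e13 + (a2*b3 - a3*b2)*e23
e12 coeff: (-2)*5 - 5*4 = -10 - 20 = -30
e13 coeff: (-2)*2 - 1*4 = -4 - 4 = -8
e23 coeff: 5*2 - 1*5 = 10 - 5 = 5
|a wedge b|^2 = (-30)^2 + (-8)^2 + 5^2
= 900 + 64 + 25
= 989


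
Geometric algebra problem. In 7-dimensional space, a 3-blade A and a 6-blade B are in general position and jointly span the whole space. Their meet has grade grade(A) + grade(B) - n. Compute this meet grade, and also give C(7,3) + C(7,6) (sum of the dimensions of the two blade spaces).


Meet grade = grade(A) + grade(B) - n
= 3 + 6 - 7 = 2
C(7,3) = 35
C(7,6) = 7
dim_A + dim_B = 35 + 7 = 42


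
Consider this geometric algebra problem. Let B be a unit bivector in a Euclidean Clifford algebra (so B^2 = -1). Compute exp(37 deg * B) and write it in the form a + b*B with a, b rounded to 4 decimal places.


For a unit bivector B with B^2 = -1, the exponential series gives
e^(theta*B) = cos(theta) + sin(theta)*B (the GA analogue of Euler's formula).
theta = 37 degrees = 0.645772 rad
cos(37 deg) = 0.7986
sin(37 deg) = 0.6018
exp(theta*B) = 0.7986 + 0.6018*B


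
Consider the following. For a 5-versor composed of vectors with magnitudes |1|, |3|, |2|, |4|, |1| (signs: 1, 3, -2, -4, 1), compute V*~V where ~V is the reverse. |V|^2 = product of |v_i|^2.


Each vector v_i has |v_i|^2 = s_i^2
Squared scales: 1^2 = 1, 3^2 = 9, (-2)^2 = 4, (-4)^2 = 16, 1^2 = 1
|V|^2 = 1 * 9 * 4 * 16 * 1
= 576


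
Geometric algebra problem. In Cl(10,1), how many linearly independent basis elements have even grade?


Even subalgebra dimension = 2^(n-1)
n = 10 + 1 = 11
2^(11 - 1) = 2^10 = 1024
Verification: sum of C(11,k) for even k = 1 + 55 + 330 + 462 + 165 + 11 = 1024
Result = 1024


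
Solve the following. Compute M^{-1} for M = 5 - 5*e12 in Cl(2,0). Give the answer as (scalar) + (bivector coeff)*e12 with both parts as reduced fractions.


M = 5 - 5*e12, where e12^2 = -1.
Since M commutes with its reverse ~M = a - b*e12, M * ~M = a^2 - b^2*e12^2 = a^2 + b^2.
So M^{-1} = ~M / (a^2 + b^2) = (a - b*e12)/(a^2 + b^2).
a^2 + b^2 = 25 + 25 = 50
Scalar part = 5/50 = 1/10
Bivector coeff = 5/50 = 1/10
M^{-1} = 1/10 + 1/10*e12


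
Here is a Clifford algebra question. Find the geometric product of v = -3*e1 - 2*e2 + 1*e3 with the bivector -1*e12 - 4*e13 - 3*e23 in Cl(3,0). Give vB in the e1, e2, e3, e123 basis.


vB has grade-1 (vector) and grade-3 (trivector) parts: vB = (v _| B) + (v ^ B).
Vector part <vB>_1:
  e1: -v2*b12 - v3*b13 = -(-2)*(-1) - (1)*(-4) = 2
  e2: v1*b12 - v3*b23 = (-3)*(-1) - (1)*(-3) = 6
  e3: v1*b13 + v2*b23 = (-3)*(-4) + (-2)*(-3) = 18
Trivector part <vB>_3:
  e123: v1*b23 - v2*b13 + v3*b12 = (-3)*(-3) - (-2)*(-4) + (1)*(-1) = 0
vB = 2*e1 + 6*e2 + 18*e3 + 0*e123


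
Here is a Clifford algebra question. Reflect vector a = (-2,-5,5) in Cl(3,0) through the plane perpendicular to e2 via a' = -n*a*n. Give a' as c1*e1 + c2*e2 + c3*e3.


Reflection formula: a' = -n*a*n, with n = e2 (unit vector, n^2 = 1).
For reflection through hyperplane perp to e2:
The component along e2 flips sign, others stay.
a = (-2, -5, 5)
a' = (-2, 5, 5)
a' = -2*e1 + 5*e2 + 5*e3


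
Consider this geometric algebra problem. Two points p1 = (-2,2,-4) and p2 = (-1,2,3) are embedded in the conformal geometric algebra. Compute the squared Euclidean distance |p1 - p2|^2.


p1 - p2 = (-1, 0, -7)
|p1 - p2|^2 = (-1)^2 + 0^2 + (-7)^2
= 1 + 0 + 49
= 50


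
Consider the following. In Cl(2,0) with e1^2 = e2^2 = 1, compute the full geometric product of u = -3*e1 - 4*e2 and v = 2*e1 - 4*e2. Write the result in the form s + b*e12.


Expand: (-3*e1 - 4*e2)(2*e1 - 4*e2)
= (-3)*2*e1e1 + (-3)*(-4)*e1e2 + (-4)*2*e2e1 + (-4)*(-4)*e2e2
Using e1^2 = e2^2 = 1, e2e1 = -e1e2:
Scalar part s = (-3)*2 + (-4)*(-4) = -6 + 16 = 10
Bivector part b = (-3)*(-4) - (-4)*2 = 12 - (-8) = 20
uv = 10 + 20*e12


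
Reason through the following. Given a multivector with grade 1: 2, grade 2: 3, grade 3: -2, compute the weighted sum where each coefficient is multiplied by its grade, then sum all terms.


Grade-weighted sum = sum of grade_k * coefficient_k
1*2 = 2
2*3 = 6
3*(-2) = -6
Total = 2 + 6 + (-6) = 2


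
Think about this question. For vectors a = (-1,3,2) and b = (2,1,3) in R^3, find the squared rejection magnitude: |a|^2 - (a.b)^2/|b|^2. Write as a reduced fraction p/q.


|a|^2 = (-1)^2 + 3^2 + 2^2 = 14
|b|^2 = 2^2 + 1^2 + 3^2 = 14
a . b = (-1)*2 + 3*1 + 2*3 = 7
(a.b)^2 = 7^2 = 49
|rej|^2 = 14 - 49/14
= (196 - 49)/14
= 147/14
In lowest terms: 21/2


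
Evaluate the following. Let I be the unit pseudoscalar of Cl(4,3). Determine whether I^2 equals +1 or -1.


The pseudoscalar I = e1...e_n (product of all n generators) of Cl(p,q) satisfies I^2 = (-1)^(q + n(n-1)/2).
p = 4, q = 3, n = p + q = 7
n(n-1)/2 = 7 * 6 / 2 = 21
Exponent = q + n(n-1)/2 = 3 + 21 = 24
I^2 = (-1)^24 = +1


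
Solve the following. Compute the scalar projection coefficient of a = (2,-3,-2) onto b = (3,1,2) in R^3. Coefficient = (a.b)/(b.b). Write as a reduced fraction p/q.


Projection coefficient = (a . b) / (b . b)
a . b = 2*3 + (-3)*1 + (-2)*2
= 6 + (-3) + (-4) = -1
b . b = 3^2 + 1^2 + 2^2
= 9 + 1 + 4 = 14
Coefficient = -1/14
In lowest terms: -1/14


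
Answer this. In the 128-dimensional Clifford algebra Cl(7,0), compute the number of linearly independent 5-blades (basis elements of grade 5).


Number of grade-k basis blades in Cl(p,q) with n = p + q is C(n, k).
n = 7 + 0 = 7
C(7, 5) = 7! / (5! * 2!)
= 5040 / (120 * 2)
= 21


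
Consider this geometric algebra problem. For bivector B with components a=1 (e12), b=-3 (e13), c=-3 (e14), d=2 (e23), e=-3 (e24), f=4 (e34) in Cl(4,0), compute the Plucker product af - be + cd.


Plucker relation: af - be + cd
a*f = 1*4 = 4
b*e = (-3)*(-3) = 9
c*d = (-3)*2 = -6
af - be + cd = 4 - 9 + (-6)
= -11


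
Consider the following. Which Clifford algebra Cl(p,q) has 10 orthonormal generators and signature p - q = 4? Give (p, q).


We need p + q = 10 and p - q = 4.
Adding: 2p = 10 + 4 = 14, so p = 7.
Then q = 10 - 7 = 3.
(p, q) = (7, 3)


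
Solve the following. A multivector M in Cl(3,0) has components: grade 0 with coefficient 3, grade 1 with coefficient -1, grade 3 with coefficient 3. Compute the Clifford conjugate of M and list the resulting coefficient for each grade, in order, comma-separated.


Clifford conjugate sign for grade k: (-1)^(k(k+1)/2)
Grade 0: (-1)^(0*1/2) = (-1)^0 = 1, coeff 3 -> 3
Grade 1: (-1)^(1*2/2) = (-1)^1 = -1, coeff -1 -> 1
Grade 3: (-1)^(3*4/2) = (-1)^6 = 1, coeff 3 -> 3
Conjugated coefficients: 3, 1, 3


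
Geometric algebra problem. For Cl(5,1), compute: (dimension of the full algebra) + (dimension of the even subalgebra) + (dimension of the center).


n = 5 + 1 = 6
Total dim = 2^6 = 64
Even subalgebra dim = 2^5 = 32
n is even, so center dim = 1
Sum = 64 + 32 + 1 = 97


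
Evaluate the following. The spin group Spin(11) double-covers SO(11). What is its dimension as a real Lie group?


Spin(n) double-covers SO(n); both have Lie algebra so(n) of dimension n(n-1)/2.
n = 11
n(n-1) = 11 * 10 = 110
dim Spin(11) = 110/2 = 55


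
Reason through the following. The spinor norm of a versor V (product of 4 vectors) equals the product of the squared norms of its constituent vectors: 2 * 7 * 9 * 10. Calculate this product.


Spinor norm N(V) = |v1|^2 * |v2|^2 * ... * |v4|^2
= 2 * 7 * 9 * 10
Running product: 2, 14, 126, 1260
N(V) = 1260


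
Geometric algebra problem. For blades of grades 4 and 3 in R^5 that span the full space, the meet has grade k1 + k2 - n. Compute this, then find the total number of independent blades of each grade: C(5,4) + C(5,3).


Meet grade = grade(A) + grade(B) - n
= 4 + 3 - 5 = 2
C(5,4) = 5
C(5,3) = 10
dim_A + dim_B = 5 + 10 = 15


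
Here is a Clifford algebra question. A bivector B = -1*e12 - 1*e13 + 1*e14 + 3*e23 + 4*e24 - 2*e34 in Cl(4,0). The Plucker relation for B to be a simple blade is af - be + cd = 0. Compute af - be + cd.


Plucker relation: af - be + cd
a*f = (-1)*(-2) = 2
b*e = (-1)*4 = -4
c*d = 1*3 = 3
af - be + cd = 2 - (-4) + 3
= 9


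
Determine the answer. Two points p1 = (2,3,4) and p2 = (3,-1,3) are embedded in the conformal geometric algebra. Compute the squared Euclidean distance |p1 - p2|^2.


p1 - p2 = (-1, 4, 1)
|p1 - p2|^2 = (-1)^2 + 4^2 + 1^2
= 1 + 16 + 1
= 18


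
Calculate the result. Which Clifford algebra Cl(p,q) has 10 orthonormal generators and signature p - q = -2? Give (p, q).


We need p + q = 10 and p - q = -2.
Adding: 2p = 10 + (-2) = 8, so p = 4.
Then q = 10 - 4 = 6.
(p, q) = (4, 6)


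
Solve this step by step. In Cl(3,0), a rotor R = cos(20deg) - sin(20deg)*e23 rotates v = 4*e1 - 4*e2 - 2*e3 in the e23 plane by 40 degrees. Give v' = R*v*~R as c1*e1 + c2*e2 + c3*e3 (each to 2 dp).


Rotor R = cos(20deg) - sin(20deg)*e23
Rotation angle theta = 2 * 20 = 40 degrees in the e23 plane (e2 -> e3).
The component perpendicular to the plane (e1) is invariant: v'_1 = v1 = 4.00
cos(40deg) = 0.7660, sin(40deg) = 0.6428
v'_2 = v2*cos(theta) - v3*sin(theta) = -4*0.7660 - (-2)*0.6428 = -1.78
v'_3 = v2*sin(theta) + v3*cos(theta) = -4*0.6428 + (-2)*0.7660 = -4.10
v' = 4.00*e1 - 1.78*e2 - 4.10*e3


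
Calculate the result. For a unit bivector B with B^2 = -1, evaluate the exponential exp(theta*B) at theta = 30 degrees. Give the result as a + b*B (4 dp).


For a unit bivector B with B^2 = -1, the exponential series gives
e^(theta*B) = cos(theta) + sin(theta)*B (the GA analogue of Euler's formula).
theta = 30 degrees = 0.523599 rad
cos(30 deg) = 0.8660
sin(30 deg) = 0.5000
exp(theta*B) = 0.8660 + 0.5000*B


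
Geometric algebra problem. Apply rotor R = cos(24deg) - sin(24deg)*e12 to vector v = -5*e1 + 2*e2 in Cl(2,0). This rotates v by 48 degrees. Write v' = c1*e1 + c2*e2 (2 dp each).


Rotor R = cos(24deg) - sin(24deg)*e12
Rotation angle theta = 2 * 24 = 48 degrees
v' = R*v*~R rotates v by theta.
cos(48deg) = 0.6691, sin(48deg) = 0.7431
v'_1 = -5*cos(48deg) - 2*sin(48deg)
= -5*0.6691 - 2*0.7431
= -4.83
v'_2 = -5*sin(48deg) + 2*cos(48deg)
= -5*0.7431 + 2*0.6691
= -2.38
v' = -4.83*e1 - 2.38*e2


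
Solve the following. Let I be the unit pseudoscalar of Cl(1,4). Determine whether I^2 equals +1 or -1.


The pseudoscalar I = e1...e_n (product of all n generators) of Cl(p,q) satisfies I^2 = (-1)^(q + n(n-1)/2).
p = 1, q = 4, n = p + q = 5
n(n-1)/2 = 5 * 4 / 2 = 10
Exponent = q + n(n-1)/2 = 4 + 10 = 14
I^2 = (-1)^14 = +1


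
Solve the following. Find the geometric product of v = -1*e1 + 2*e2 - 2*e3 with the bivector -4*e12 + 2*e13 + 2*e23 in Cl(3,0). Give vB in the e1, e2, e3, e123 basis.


vB has grade-1 (vector) and grade-3 (trivector) parts: vB = (v _| B) + (v ^ B).
Vector part <vB>_1:
  e1: -v2*b12 - v3*b13 = -(2)*(-4) - (-2)*(2) = 12
  e2: v1*b12 - v3*b23 = (-1)*(-4) - (-2)*(2) = 8
  e3: v1*b13 + v2*b23 = (-1)*(2) + (2)*(2) = 2
Trivector part <vB>_3:
  e123: v1*b23 - v2*b13 + v3*b12 = (-1)*(2) - (2)*(2) + (-2)*(-4) = 2
vB = 12*e1 + 8*e2 + 2*e3 + 2*e123


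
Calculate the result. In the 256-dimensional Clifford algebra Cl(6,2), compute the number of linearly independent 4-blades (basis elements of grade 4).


Number of grade-k basis blades in Cl(p,q) with n = p + q is C(n, k).
n = 6 + 2 = 8
C(8, 4) = 8! / (4! * 4!)
= 40320 / (24 * 24)
= 70


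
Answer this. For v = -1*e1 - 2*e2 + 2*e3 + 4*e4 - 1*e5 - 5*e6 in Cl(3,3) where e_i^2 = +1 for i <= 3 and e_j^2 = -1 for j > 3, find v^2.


v^2 = sum of c_i^2 * e_i^2
Positive signature terms (e_i^2 = +1): (-1)^2 + (-2)^2 + 2^2 = 9
Negative signature terms (e_j^2 = -1): 4^2 + (-1)^2 + (-5)^2 = 42
v^2 = 9 - 42 = -33


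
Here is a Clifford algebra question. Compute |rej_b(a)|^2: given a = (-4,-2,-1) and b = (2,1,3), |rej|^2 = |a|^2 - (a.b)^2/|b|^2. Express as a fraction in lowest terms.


|a|^2 = (-4)^2 + (-2)^2 + (-1)^2 = 21
|b|^2 = 2^2 + 1^2 + 3^2 = 14
a . b = (-4)*2 + (-2)*1 + (-1)*3 = -13
(a.b)^2 = (-13)^2 = 169
|rej|^2 = 21 - 169/14
= (294 - 169)/14
= 125/14
In lowest terms: 125/14


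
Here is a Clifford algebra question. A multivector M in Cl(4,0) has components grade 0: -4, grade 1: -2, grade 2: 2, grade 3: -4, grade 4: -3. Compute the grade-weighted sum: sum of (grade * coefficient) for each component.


Grade-weighted sum = sum of grade_k * coefficient_k
0*(-4) = 0
1*(-2) = -2
2*2 = 4
3*(-4) = -12
4*(-3) = -12
Total = 0 + (-2) + 4 + (-12) + (-12) = -22


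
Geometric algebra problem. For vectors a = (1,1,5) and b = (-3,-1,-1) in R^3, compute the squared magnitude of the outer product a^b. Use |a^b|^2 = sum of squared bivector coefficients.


a wedge b = (a1*b2 - a2*b1)*e12 + (a1*b3 - a3*b1)*e13 + (a2*b3 - a3*b2)*e23
e12 coeff: 1*(-1) - 1*(-3) = -1 - (-3) = 2
e13 coeff: 1*(-1) - 5*(-3) = -1 - (-15) = 14
e23 coeff: 1*(-1) - 5*(-1) = -1 - (-5) = 4
|a wedge b|^2 = 2^2 + 14^2 + 4^2
= 4 + 196 + 16
= 216


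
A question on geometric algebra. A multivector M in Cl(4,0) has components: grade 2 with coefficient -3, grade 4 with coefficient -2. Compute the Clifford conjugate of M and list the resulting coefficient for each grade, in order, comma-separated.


Clifford conjugate sign for grade k: (-1)^(k(k+1)/2)
Grade 2: (-1)^(2*3/2) = (-1)^3 = -1, coeff -3 -> 3
Grade 4: (-1)^(4*5/2) = (-1)^10 = 1, coeff -2 -> -2
Conjugated coefficients: 3, -2


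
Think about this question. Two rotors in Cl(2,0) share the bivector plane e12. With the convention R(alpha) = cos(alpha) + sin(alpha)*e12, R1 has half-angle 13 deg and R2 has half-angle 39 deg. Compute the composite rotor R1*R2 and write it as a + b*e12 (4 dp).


Same-plane rotors commute and their half-angles add:
R1*R2 = cos(a1 + a2) + sin(a1 + a2)*e12.
a1 + a2 = 13 + 39 = 52 deg
cos(52 deg) = 0.6157
sin(52 deg) = 0.7880
R1*R2 = 0.6157 + 0.7880*e12


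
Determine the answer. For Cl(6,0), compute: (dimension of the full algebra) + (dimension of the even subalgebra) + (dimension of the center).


n = 6 + 0 = 6
Total dim = 2^6 = 64
Even subalgebra dim = 2^5 = 32
n is even, so center dim = 1
Sum = 64 + 32 + 1 = 97


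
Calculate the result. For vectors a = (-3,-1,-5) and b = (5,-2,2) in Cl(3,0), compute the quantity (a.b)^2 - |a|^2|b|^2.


a . b = (-3)*5 + (-1)*(-2) + (-5)*2
= -15 + 2 + (-10) = -23
|a|^2 = (-3)^2 + (-1)^2 + (-5)^2 = 35
|b|^2 = 5^2 + (-2)^2 + 2^2 = 33
(a.b)^2 = (-23)^2 = 529
|a|^2 * |b|^2 = 35 * 33 = 1155
Result = 529 - 1155 = -626


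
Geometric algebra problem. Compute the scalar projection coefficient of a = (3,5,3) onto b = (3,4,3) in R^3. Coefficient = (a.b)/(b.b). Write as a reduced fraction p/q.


Projection coefficient = (a . b) / (b . b)
a . b = 3*3 + 5*4 + 3*3
= 9 + 20 + 9 = 38
b . b = 3^2 + 4^2 + 3^2
= 9 + 16 + 9 = 34
Coefficient = 38/34
In lowest terms: 19/17


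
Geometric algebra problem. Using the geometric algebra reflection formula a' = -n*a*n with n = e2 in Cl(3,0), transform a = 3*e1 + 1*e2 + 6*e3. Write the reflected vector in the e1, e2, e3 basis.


Reflection formula: a' = -n*a*n, with n = e2 (unit vector, n^2 = 1).
For reflection through hyperplane perp to e2:
The component along e2 flips sign, others stay.
a = (3, 1, 6)
a' = (3, -1, 6)
a' = 3*e1 - 1*e2 + 6*e3


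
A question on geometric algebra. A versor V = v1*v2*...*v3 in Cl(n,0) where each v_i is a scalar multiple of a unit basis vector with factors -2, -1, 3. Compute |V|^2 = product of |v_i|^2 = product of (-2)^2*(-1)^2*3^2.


Each vector v_i has |v_i|^2 = s_i^2
Squared scales: (-2)^2 = 4, (-1)^2 = 1, 3^2 = 9
|V|^2 = 4 * 1 * 9
= 36
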